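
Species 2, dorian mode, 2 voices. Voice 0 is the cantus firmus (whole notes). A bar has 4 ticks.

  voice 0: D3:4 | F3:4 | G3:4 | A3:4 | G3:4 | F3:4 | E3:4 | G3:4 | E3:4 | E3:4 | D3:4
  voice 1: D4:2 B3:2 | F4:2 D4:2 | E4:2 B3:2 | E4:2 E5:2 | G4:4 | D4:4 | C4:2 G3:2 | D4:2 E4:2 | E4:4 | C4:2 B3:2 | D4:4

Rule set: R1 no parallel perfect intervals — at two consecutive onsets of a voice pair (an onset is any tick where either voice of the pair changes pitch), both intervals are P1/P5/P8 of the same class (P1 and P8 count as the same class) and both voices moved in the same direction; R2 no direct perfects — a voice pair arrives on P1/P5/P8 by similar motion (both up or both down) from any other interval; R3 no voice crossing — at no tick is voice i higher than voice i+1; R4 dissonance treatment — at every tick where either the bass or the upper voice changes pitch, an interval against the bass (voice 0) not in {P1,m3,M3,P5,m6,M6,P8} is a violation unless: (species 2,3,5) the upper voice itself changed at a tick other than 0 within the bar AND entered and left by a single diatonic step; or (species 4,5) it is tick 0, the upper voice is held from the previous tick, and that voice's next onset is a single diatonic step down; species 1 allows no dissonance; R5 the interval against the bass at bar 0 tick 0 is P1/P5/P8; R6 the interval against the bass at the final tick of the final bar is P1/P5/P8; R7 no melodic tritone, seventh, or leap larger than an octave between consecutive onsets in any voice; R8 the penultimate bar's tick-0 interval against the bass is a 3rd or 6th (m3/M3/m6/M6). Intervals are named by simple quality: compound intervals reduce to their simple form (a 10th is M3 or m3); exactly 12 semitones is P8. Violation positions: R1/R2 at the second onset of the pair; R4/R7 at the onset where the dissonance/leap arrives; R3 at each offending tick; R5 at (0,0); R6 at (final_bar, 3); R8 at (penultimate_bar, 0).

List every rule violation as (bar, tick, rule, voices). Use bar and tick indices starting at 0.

bar 0: v0=D3 v1=D4 downbeat P8
bar 1: v0=F3 v1=F4 downbeat P8
bar 2: v0=G3 v1=E4 downbeat M6
bar 3: v0=A3 v1=E4 downbeat P5
bar 4: v0=G3 v1=G4 downbeat P8
bar 5: v0=F3 v1=D4 downbeat M6
bar 6: v0=E3 v1=C4 downbeat m6
bar 7: v0=G3 v1=D4 downbeat P5
bar 8: v0=E3 v1=E4 downbeat P8
bar 9: v0=E3 v1=C4 downbeat m6
bar 10: v0=D3 v1=D4 downbeat P8
  -> R2 @ bar 1 tick 0 v(0, 1): D3/B3 M6 -> F3/F4 P8 similar
  -> R7 @ bar 1 tick 0 v(1,): B3->F4 leap 6st
  -> R2 @ bar 3 tick 0 v(0, 1): G3/B3 M3 -> A3/E4 P5 similar
  -> R2 @ bar 4 tick 0 v(0, 1): A3/E5 P5 -> G3/G4 P8 similar
  -> R2 @ bar 7 tick 0 v(0, 1): E3/G3 m3 -> G3/D4 P5 similar

(1, 0, R2, (0, 1))
(1, 0, R7, (1,))
(3, 0, R2, (0, 1))
(4, 0, R2, (0, 1))
(7, 0, R2, (0, 1))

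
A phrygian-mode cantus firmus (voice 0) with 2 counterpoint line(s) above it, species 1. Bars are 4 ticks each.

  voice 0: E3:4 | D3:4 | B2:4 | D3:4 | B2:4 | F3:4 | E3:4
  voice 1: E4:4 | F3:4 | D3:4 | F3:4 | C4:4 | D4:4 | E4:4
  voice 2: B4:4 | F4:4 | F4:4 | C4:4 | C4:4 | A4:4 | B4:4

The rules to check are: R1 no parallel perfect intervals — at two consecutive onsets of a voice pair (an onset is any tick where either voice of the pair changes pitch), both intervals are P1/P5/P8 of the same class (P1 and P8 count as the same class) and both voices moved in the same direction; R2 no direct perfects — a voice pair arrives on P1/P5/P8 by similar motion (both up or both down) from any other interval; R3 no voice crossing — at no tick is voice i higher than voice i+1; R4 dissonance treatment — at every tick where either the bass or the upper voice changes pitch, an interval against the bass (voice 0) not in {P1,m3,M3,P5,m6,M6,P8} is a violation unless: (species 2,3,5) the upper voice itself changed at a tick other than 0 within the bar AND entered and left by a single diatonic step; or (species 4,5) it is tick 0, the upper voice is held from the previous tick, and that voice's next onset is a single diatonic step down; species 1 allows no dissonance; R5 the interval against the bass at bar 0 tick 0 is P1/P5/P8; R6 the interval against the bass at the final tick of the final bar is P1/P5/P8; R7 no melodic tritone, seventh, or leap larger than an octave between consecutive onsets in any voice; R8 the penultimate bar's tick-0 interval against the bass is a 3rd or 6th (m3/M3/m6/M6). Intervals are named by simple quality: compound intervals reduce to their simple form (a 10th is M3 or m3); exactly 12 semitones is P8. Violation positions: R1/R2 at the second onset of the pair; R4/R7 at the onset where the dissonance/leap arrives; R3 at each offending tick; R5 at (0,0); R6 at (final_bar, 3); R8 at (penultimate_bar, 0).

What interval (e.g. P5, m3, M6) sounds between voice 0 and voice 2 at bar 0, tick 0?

P5

voice 0=E3 voice 2=B4 -> P5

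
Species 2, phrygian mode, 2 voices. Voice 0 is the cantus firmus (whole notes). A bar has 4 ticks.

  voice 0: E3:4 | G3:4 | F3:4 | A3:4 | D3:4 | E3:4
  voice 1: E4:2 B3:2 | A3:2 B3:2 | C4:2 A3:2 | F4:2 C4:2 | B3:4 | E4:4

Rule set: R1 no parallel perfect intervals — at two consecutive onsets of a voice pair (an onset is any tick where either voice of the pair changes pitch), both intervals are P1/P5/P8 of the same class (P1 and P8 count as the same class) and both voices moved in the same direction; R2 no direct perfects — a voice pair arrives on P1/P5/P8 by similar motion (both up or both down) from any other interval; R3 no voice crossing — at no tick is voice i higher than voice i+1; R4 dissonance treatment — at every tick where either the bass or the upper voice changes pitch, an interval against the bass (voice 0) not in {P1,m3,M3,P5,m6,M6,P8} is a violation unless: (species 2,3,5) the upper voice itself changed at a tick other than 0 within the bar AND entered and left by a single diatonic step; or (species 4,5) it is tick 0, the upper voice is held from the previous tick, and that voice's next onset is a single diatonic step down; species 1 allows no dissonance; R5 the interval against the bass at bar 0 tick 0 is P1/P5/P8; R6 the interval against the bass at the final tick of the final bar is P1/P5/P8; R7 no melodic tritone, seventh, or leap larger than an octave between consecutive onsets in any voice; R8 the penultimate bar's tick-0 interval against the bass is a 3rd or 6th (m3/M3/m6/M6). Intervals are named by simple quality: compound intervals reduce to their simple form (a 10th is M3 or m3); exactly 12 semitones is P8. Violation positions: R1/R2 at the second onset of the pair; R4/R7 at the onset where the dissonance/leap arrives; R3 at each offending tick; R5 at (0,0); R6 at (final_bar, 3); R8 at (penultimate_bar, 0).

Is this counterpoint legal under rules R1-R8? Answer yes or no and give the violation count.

No (2 violations)

bar 0: v0=E3 v1=E4 (P8)
bar 1: v0=G3 v1=A3 (M2)
bar 2: v0=F3 v1=C4 (P5)
bar 3: v0=A3 v1=F4 (m6)
bar 4: v0=D3 v1=B3 (M6)
bar 5: v0=E3 v1=E4 (P8)
  R4 @ bar1.0: G3/A3 M2 untreated
  R2 @ bar5.0: D3/B3 M6 -> E3/E4 P8 similar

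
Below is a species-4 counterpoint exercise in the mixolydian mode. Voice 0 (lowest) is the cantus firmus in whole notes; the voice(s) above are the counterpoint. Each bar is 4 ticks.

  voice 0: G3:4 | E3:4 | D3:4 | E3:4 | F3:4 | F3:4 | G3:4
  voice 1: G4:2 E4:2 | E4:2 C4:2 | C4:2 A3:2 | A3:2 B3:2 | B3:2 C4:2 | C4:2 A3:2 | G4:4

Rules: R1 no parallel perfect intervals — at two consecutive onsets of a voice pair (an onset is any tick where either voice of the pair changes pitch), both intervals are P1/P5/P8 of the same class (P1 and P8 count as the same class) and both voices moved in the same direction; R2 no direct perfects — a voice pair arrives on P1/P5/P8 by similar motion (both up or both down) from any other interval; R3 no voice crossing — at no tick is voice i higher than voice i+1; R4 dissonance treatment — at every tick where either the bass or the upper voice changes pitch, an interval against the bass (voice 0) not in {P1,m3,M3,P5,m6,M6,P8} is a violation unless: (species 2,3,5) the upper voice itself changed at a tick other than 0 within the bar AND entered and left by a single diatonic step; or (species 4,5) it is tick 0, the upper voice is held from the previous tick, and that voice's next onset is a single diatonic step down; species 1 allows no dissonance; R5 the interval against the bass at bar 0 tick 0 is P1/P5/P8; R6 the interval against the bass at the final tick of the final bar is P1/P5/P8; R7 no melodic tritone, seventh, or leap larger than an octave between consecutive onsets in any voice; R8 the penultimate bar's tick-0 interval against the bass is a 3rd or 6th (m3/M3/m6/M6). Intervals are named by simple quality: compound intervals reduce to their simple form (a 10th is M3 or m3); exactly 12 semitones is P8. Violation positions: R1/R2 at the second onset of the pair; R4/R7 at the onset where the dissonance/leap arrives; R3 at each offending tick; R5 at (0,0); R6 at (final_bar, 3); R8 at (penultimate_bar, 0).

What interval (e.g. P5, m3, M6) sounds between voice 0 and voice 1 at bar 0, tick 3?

voice 0=G3 voice 1=E4 -> M6

M6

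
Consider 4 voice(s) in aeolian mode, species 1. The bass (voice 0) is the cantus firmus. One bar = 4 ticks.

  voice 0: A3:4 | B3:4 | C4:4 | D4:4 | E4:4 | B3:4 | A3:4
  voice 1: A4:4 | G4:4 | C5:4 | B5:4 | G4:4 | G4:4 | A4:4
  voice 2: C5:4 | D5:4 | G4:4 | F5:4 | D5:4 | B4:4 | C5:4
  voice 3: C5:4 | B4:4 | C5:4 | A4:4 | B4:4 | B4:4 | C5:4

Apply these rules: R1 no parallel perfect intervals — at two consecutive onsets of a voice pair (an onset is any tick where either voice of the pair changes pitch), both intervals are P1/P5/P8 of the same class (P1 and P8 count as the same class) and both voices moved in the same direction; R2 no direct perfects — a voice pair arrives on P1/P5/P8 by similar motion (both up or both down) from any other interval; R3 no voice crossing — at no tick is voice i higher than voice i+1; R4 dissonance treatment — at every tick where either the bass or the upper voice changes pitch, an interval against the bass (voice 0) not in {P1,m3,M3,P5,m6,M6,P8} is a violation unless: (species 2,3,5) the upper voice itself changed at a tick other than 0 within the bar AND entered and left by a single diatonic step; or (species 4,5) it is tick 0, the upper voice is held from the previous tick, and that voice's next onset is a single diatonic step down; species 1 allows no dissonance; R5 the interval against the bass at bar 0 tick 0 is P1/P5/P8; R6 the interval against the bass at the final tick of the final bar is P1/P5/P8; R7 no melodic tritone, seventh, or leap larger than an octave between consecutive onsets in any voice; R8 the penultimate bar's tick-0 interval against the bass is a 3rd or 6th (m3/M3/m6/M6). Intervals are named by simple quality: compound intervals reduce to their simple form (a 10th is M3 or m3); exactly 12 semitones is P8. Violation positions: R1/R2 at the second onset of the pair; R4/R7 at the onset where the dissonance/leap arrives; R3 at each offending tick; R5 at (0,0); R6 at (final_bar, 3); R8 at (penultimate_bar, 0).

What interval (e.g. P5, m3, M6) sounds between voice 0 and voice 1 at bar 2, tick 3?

P8

voice 0=C4 voice 1=C5 -> P8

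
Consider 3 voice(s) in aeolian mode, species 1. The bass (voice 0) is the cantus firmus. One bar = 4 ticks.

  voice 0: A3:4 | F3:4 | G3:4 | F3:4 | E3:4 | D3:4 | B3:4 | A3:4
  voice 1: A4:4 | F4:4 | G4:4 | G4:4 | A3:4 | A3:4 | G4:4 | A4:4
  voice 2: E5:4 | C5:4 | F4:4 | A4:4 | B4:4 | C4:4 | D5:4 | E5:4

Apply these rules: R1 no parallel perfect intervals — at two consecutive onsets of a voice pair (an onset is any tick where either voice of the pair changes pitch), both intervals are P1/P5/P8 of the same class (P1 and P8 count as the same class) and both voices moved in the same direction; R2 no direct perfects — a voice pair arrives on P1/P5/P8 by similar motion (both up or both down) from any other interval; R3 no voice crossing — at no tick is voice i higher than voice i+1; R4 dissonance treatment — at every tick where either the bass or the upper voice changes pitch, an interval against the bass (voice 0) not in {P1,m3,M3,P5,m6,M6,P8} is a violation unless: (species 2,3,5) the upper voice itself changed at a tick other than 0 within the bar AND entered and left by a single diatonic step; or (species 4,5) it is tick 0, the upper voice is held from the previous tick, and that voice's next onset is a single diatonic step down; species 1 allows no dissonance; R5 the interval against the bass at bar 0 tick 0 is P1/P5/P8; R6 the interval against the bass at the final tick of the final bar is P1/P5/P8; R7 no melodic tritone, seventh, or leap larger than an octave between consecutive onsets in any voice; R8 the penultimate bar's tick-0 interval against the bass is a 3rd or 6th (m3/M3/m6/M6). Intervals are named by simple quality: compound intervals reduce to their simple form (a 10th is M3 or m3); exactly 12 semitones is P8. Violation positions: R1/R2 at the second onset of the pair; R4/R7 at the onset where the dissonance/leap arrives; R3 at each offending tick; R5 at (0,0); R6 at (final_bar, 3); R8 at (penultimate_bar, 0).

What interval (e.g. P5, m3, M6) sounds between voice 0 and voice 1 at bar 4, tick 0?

voice 0=E3 voice 1=A3 -> P4

P4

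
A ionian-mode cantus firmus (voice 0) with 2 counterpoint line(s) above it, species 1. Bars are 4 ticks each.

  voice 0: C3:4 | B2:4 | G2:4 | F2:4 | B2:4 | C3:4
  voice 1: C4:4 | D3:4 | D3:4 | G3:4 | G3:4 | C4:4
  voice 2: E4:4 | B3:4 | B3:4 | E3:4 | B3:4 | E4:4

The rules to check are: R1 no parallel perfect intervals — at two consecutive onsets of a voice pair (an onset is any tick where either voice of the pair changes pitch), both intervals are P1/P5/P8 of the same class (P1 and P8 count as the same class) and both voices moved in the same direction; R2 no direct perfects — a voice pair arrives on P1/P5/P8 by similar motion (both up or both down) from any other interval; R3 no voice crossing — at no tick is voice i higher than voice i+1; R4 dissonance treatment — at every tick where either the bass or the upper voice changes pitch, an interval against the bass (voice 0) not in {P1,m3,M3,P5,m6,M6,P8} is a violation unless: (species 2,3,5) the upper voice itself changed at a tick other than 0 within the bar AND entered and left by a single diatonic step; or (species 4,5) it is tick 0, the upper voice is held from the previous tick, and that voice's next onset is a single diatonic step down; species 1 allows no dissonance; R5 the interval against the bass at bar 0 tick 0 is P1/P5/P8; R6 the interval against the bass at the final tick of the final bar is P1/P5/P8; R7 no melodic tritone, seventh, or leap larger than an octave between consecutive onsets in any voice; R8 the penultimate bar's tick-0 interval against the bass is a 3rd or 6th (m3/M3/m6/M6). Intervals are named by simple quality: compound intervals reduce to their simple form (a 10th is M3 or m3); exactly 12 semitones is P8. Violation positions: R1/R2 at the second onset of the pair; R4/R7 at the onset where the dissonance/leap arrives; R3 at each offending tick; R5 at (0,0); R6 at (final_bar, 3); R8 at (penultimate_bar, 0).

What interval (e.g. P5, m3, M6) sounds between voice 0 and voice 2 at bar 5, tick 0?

voice 0=C3 voice 2=E4 -> M3

M3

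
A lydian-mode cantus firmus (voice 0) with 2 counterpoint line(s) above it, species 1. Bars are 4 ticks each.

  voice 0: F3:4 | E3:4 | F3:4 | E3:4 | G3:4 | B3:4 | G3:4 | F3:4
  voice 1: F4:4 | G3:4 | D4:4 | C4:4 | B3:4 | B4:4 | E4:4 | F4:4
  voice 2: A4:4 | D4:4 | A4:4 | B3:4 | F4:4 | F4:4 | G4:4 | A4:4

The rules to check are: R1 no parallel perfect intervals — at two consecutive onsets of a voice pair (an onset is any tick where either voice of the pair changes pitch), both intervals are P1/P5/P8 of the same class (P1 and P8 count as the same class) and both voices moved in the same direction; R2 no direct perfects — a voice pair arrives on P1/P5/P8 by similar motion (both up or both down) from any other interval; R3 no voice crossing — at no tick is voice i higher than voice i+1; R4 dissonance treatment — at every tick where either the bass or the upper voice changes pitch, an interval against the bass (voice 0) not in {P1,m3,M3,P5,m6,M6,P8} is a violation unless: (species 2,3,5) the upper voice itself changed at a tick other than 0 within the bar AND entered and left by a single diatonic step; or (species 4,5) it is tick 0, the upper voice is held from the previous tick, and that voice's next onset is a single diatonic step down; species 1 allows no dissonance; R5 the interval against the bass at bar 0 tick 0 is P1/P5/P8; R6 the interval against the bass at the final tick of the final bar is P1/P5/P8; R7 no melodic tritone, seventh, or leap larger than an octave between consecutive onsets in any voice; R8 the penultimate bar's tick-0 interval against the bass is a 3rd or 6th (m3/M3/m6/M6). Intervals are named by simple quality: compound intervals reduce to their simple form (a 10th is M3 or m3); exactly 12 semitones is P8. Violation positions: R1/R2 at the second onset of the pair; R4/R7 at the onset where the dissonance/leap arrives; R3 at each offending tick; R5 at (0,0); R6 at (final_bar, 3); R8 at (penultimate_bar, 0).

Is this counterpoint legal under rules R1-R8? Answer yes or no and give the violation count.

No (21 violations)

bar 0: v0=F3 v1=F4 v2=A4 (M3)
bar 1: v0=E3 v1=G3 v2=D4 (m7)
bar 2: v0=F3 v1=D4 v2=A4 (M3)
bar 3: v0=E3 v1=C4 v2=B3 (P5)
bar 4: v0=G3 v1=B3 v2=F4 (m7)
bar 5: v0=B3 v1=B4 v2=F4 (TT)
bar 6: v0=G3 v1=E4 v2=G4 (P8)
bar 7: v0=F3 v1=F4 v2=A4 (M3)
  R5 @ bar0.0: opens on M3
  R2 @ bar1.0: F4/A4 M3 -> G3/D4 P5 similar
  R4 @ bar1.0: E3/D4 m7 untreated
  R7 @ bar1.0: F4->G3 leap 10st
  R1 @ bar2.0: G3/D4 P5 -> D4/A4 P5 similar
  R2 @ bar3.0: F3/A4 M3 -> E3/B3 P5 similar
  R3 @ bar3.0: C4 above B3
  R7 @ bar3.0: A4->B3 leap 10st
  R3 @ bar3.1: C4 above B3
  R3 @ bar3.2: C4 above B3
  R3 @ bar3.3: C4 above B3
  R4 @ bar4.0: G3/F4 m7 untreated
  R7 @ bar4.0: B3->F4 leap 6st
  R2 @ bar5.0: G3/B3 M3 -> B3/B4 P8 similar
  R3 @ bar5.0: B4 above F4
  R4 @ bar5.0: B3/F4 TT untreated
  R3 @ bar5.1: B4 above F4
  R3 @ bar5.2: B4 above F4
  R3 @ bar5.3: B4 above F4
  R8 @ bar6.0: penult P8 not 3rd/6th
  R6 @ bar7.3: closes on M3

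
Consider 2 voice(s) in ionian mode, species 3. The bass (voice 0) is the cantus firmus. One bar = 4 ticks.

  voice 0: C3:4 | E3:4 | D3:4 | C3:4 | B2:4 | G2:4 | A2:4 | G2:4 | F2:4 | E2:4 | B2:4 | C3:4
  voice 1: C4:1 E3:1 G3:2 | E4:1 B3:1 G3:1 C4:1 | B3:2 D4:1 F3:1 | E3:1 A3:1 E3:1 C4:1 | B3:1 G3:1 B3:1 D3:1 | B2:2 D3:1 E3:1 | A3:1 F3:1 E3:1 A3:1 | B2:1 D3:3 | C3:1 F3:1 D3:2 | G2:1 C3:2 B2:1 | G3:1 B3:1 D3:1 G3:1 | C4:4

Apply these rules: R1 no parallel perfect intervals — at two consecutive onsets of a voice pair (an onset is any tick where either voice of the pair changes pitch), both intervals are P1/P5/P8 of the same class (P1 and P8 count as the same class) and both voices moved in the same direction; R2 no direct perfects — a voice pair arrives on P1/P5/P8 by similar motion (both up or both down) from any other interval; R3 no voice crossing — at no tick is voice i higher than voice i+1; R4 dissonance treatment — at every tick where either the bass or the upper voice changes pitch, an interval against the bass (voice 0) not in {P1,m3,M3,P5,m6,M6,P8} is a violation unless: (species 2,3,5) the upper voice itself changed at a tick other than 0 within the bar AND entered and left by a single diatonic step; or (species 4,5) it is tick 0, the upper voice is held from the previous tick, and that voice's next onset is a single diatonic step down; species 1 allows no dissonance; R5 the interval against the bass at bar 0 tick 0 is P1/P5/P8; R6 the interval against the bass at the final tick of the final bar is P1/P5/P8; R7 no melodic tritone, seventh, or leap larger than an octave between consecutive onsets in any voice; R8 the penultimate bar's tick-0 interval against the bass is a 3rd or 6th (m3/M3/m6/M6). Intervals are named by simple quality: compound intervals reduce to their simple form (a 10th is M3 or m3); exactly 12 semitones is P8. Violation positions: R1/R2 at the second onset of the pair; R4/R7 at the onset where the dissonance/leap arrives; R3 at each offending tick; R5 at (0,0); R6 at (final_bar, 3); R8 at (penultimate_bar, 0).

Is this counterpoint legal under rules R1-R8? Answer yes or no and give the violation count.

bar 0: v0=C3 v1=C4 (P8)
bar 1: v0=E3 v1=E4 (P8)
bar 2: v0=D3 v1=B3 (M6)
bar 3: v0=C3 v1=E3 (M3)
bar 4: v0=B2 v1=B3 (P8)
bar 5: v0=G2 v1=B2 (M3)
bar 6: v0=A2 v1=A3 (P8)
bar 7: v0=G2 v1=B2 (M3)
bar 8: v0=F2 v1=C3 (P5)
bar 9: v0=E2 v1=G2 (m3)
bar 10: v0=B2 v1=G3 (m6)
bar 11: v0=C3 v1=C4 (P8)
  R2 @ bar1.0: C3/G3 P5 -> E3/E4 P8 similar
  R1 @ bar4.0: C3/C4 P8 -> B2/B3 P8 similar
  R2 @ bar6.0: G2/E3 M6 -> A2/A3 P8 similar
  R7 @ bar7.0: A3->B2 leap 10st
  R1 @ bar8.0: G2/D3 P5 -> F2/C3 P5 similar
  R2 @ bar11.0: B2/G3 m6 -> C3/C4 P8 similar

No (6 violations)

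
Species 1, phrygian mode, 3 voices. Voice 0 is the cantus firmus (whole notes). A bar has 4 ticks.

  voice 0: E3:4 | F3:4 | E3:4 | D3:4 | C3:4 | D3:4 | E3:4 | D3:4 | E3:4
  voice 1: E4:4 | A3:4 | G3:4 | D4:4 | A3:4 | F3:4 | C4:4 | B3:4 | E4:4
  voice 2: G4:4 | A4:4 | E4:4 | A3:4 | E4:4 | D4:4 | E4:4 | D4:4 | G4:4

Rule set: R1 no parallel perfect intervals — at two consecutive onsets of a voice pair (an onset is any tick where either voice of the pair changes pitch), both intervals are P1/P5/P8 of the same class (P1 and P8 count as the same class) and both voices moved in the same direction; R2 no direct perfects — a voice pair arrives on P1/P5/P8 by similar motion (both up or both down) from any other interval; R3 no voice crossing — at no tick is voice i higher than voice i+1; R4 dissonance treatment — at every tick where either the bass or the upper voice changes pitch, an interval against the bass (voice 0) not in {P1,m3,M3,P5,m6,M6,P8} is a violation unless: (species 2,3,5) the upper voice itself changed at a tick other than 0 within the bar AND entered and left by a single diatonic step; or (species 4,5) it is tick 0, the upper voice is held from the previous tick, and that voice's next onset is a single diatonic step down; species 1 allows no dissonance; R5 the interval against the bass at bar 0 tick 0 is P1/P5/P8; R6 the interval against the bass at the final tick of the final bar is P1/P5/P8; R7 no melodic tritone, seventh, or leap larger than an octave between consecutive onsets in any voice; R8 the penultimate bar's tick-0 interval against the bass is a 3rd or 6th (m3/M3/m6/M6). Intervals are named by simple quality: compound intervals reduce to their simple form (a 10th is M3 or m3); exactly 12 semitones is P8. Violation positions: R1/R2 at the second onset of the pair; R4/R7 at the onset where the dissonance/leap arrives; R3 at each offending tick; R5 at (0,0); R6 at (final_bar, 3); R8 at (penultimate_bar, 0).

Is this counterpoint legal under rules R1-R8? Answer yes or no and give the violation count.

bar 0: v0=E3 v1=E4 v2=G4 (m3)
bar 1: v0=F3 v1=A3 v2=A4 (M3)
bar 2: v0=E3 v1=G3 v2=E4 (P8)
bar 3: v0=D3 v1=D4 v2=A3 (P5)
bar 4: v0=C3 v1=A3 v2=E4 (M3)
bar 5: v0=D3 v1=F3 v2=D4 (P8)
bar 6: v0=E3 v1=C4 v2=E4 (P8)
bar 7: v0=D3 v1=B3 v2=D4 (P8)
bar 8: v0=E3 v1=E4 v2=G4 (m3)
  R5 @ bar0.0: opens on m3
  R2 @ bar2.0: F3/A4 M3 -> E3/E4 P8 similar
  R2 @ bar3.0: E3/E4 P8 -> D3/A3 P5 similar
  R3 @ bar3.0: D4 above A3
  R3 @ bar3.1: D4 above A3
  R3 @ bar3.2: D4 above A3
  R3 @ bar3.3: D4 above A3
  R1 @ bar6.0: D3/D4 P8 -> E3/E4 P8 similar
  R1 @ bar7.0: E3/E4 P8 -> D3/D4 P8 similar
  R8 @ bar7.0: penult P8 not 3rd/6th
  R2 @ bar8.0: D3/B3 M6 -> E3/E4 P8 similar
  R6 @ bar8.3: closes on m3

No (12 violations)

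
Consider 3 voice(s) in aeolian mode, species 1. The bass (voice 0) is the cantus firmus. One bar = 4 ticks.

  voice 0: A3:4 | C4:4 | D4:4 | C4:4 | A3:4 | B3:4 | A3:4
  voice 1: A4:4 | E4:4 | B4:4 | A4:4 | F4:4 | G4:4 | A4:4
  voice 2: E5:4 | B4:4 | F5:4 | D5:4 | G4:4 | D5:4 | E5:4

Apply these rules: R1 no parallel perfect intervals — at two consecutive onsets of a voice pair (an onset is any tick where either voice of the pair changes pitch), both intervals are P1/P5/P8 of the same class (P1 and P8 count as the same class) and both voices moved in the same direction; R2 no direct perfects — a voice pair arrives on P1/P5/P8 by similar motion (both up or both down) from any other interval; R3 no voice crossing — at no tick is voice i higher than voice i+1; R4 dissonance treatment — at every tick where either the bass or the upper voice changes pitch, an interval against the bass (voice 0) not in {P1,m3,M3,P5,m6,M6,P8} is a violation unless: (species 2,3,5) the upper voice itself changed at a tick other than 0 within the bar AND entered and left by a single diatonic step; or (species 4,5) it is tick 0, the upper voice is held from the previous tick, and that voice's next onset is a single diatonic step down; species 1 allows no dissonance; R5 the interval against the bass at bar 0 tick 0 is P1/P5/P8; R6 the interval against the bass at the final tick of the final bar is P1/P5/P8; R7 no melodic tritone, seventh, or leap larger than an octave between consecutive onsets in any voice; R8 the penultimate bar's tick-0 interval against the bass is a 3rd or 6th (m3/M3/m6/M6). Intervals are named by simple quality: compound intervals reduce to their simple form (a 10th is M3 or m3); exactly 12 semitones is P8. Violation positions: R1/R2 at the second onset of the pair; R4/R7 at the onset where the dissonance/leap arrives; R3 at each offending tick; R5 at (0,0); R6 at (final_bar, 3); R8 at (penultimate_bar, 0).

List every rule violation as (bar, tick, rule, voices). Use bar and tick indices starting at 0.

bar 0: v0=A3 v1=A4 v2=E5 downbeat P5
bar 1: v0=C4 v1=E4 v2=B4 downbeat M7
bar 2: v0=D4 v1=B4 v2=F5 downbeat m3
bar 3: v0=C4 v1=A4 v2=D5 downbeat M2
bar 4: v0=A3 v1=F4 v2=G4 downbeat m7
bar 5: v0=B3 v1=G4 v2=D5 downbeat m3
bar 6: v0=A3 v1=A4 v2=E5 downbeat P5
  -> R1 @ bar 1 tick 0 v(1, 2): A4/E5 P5 -> E4/B4 P5 similar
  -> R4 @ bar 1 tick 0 v(0, 2): C4/B4 M7 untreated
  -> R7 @ bar 2 tick 0 v(2,): B4->F5 leap 6st
  -> R4 @ bar 3 tick 0 v(0, 2): C4/D5 M2 untreated
  -> R4 @ bar 4 tick 0 v(0, 2): A3/G4 m7 untreated
  -> R2 @ bar 5 tick 0 v(1, 2): F4/G4 M2 -> G4/D5 P5 similar
  -> R1 @ bar 6 tick 0 v(1, 2): G4/D5 P5 -> A4/E5 P5 similar

(1, 0, R1, (1, 2))
(1, 0, R4, (0, 2))
(2, 0, R7, (2,))
(3, 0, R4, (0, 2))
(4, 0, R4, (0, 2))
(5, 0, R2, (1, 2))
(6, 0, R1, (1, 2))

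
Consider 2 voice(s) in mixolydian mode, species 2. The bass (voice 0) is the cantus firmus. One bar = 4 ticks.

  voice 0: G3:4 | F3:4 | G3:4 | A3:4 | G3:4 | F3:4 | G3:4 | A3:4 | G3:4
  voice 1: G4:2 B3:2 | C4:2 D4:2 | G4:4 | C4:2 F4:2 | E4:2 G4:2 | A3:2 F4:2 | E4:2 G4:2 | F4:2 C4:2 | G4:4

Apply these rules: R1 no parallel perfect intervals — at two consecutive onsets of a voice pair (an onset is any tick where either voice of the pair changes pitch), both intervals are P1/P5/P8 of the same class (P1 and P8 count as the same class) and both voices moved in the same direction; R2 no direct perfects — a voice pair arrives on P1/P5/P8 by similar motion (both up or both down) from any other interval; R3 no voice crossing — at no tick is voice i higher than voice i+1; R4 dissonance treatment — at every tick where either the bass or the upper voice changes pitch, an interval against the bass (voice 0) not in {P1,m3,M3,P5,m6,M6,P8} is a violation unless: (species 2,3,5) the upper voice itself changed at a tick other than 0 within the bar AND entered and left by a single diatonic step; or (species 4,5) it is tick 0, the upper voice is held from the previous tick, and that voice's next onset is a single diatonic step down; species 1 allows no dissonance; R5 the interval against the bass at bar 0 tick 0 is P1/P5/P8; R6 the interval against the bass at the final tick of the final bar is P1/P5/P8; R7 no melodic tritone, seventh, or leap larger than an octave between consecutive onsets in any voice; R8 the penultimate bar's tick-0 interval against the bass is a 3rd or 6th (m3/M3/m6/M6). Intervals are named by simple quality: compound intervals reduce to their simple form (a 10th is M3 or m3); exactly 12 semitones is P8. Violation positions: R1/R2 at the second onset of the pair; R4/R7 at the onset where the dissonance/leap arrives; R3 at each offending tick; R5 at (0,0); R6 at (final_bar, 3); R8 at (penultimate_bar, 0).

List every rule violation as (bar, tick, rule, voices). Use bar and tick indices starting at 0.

(2, 0, R2, (0, 1))
(5, 0, R7, (1,))

bar 0: v0=G3 v1=G4 downbeat P8
bar 1: v0=F3 v1=C4 downbeat P5
bar 2: v0=G3 v1=G4 downbeat P8
bar 3: v0=A3 v1=C4 downbeat m3
bar 4: v0=G3 v1=E4 downbeat M6
bar 5: v0=F3 v1=A3 downbeat M3
bar 6: v0=G3 v1=E4 downbeat M6
bar 7: v0=A3 v1=F4 downbeat m6
bar 8: v0=G3 v1=G4 downbeat P8
  -> R2 @ bar 2 tick 0 v(0, 1): F3/D4 M6 -> G3/G4 P8 similar
  -> R7 @ bar 5 tick 0 v(1,): G4->A3 leap 10st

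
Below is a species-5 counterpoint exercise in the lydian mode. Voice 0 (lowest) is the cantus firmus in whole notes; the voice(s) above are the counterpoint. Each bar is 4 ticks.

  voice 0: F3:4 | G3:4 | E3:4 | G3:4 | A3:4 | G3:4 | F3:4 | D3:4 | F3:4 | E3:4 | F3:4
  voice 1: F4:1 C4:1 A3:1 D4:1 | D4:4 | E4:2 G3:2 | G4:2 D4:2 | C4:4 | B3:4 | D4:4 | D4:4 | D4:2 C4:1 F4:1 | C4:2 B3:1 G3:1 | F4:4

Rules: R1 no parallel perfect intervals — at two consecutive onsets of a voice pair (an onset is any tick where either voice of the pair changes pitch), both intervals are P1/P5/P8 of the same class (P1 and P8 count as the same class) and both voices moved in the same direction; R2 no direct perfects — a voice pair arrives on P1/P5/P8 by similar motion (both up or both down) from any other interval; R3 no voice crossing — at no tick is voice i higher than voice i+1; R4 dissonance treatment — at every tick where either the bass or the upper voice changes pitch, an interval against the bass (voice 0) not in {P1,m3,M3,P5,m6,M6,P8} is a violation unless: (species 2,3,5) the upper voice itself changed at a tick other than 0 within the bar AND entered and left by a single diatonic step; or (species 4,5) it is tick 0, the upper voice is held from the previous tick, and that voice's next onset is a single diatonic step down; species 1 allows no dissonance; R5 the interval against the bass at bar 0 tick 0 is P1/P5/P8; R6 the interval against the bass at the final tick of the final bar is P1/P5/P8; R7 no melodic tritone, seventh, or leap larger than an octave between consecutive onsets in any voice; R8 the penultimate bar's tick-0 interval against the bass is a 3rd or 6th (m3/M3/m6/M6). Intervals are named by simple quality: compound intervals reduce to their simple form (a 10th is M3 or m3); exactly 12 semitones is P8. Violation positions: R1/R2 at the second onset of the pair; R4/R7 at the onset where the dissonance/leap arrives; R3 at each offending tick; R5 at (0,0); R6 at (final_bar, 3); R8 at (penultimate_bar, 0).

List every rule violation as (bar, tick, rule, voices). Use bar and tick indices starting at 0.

bar 0: v0=F3 v1=F4 downbeat P8
bar 1: v0=G3 v1=D4 downbeat P5
bar 2: v0=E3 v1=E4 downbeat P8
bar 3: v0=G3 v1=G4 downbeat P8
bar 4: v0=A3 v1=C4 downbeat m3
bar 5: v0=G3 v1=B3 downbeat M3
bar 6: v0=F3 v1=D4 downbeat M6
bar 7: v0=D3 v1=D4 downbeat P8
bar 8: v0=F3 v1=D4 downbeat M6
bar 9: v0=E3 v1=C4 downbeat m6
bar 10: v0=F3 v1=F4 downbeat P8
  -> R2 @ bar 3 tick 0 v(0, 1): E3/G3 m3 -> G3/G4 P8 similar
  -> R2 @ bar 10 tick 0 v(0, 1): E3/G3 m3 -> F3/F4 P8 similar
  -> R7 @ bar 10 tick 0 v(1,): G3->F4 leap 10st

(3, 0, R2, (0, 1))
(10, 0, R2, (0, 1))
(10, 0, R7, (1,))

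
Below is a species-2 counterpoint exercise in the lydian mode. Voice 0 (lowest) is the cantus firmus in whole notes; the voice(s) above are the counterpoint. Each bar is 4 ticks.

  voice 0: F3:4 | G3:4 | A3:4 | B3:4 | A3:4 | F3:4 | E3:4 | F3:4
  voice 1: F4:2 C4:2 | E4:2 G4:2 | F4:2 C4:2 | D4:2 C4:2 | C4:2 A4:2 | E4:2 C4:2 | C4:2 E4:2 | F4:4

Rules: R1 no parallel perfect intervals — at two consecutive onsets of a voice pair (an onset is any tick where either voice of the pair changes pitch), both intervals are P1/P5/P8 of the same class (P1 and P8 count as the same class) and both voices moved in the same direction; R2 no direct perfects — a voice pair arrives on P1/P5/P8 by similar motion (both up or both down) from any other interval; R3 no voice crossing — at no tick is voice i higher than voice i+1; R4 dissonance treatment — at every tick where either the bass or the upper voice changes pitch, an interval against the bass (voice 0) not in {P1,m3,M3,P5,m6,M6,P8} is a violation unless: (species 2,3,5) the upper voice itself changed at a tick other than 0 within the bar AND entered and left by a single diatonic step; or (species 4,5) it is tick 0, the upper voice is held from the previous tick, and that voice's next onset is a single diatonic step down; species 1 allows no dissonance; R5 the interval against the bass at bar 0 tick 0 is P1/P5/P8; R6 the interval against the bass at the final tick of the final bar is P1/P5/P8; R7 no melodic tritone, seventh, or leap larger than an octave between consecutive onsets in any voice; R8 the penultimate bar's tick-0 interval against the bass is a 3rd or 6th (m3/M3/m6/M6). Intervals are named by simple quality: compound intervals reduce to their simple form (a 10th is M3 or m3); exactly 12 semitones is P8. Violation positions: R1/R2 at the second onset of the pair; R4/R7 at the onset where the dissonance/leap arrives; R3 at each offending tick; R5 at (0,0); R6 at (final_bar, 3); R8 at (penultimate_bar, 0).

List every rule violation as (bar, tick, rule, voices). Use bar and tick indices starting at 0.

(3, 2, R4, (0, 1))
(5, 0, R4, (0, 1))
(7, 0, R1, (0, 1))

bar 0: v0=F3 v1=F4 downbeat P8
bar 1: v0=G3 v1=E4 downbeat M6
bar 2: v0=A3 v1=F4 downbeat m6
bar 3: v0=B3 v1=D4 downbeat m3
bar 4: v0=A3 v1=C4 downbeat m3
bar 5: v0=F3 v1=E4 downbeat M7
bar 6: v0=E3 v1=C4 downbeat m6
bar 7: v0=F3 v1=F4 downbeat P8
  -> R4 @ bar 3 tick 2 v(0, 1): B3/C4 m2 untreated
  -> R4 @ bar 5 tick 0 v(0, 1): F3/E4 M7 untreated
  -> R1 @ bar 7 tick 0 v(0, 1): E3/E4 P8 -> F3/F4 P8 similar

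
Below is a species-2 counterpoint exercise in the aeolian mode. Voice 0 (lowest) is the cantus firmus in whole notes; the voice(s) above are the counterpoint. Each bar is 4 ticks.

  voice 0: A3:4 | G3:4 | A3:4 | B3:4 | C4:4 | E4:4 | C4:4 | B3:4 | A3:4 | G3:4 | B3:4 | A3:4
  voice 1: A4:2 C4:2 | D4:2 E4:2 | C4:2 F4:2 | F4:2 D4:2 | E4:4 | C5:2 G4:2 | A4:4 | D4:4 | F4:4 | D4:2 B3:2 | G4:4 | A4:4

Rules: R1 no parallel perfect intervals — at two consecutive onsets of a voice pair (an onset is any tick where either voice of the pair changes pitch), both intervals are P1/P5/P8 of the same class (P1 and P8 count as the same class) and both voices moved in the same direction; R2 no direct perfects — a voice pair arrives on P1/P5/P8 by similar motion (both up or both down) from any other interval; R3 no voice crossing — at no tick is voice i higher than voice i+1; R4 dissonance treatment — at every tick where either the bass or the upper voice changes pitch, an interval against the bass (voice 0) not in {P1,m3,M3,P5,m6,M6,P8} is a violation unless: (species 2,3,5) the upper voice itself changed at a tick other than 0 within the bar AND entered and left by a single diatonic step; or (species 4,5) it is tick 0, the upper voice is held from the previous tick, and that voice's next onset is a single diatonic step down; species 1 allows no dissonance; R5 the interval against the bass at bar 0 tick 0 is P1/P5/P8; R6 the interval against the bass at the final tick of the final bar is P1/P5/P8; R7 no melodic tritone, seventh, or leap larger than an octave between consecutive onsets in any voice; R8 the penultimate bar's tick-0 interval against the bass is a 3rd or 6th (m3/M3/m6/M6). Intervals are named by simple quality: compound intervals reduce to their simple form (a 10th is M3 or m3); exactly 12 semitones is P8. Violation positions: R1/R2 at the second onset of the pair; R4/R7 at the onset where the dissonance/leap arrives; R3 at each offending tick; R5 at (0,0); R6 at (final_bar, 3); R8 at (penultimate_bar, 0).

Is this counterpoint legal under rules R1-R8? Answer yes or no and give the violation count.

bar 0: v0=A3 v1=A4 (P8)
bar 1: v0=G3 v1=D4 (P5)
bar 2: v0=A3 v1=C4 (m3)
bar 3: v0=B3 v1=F4 (TT)
bar 4: v0=C4 v1=E4 (M3)
bar 5: v0=E4 v1=C5 (m6)
bar 6: v0=C4 v1=A4 (M6)
bar 7: v0=B3 v1=D4 (m3)
bar 8: v0=A3 v1=F4 (m6)
bar 9: v0=G3 v1=D4 (P5)
bar 10: v0=B3 v1=G4 (m6)
bar 11: v0=A3 v1=A4 (P8)
  R4 @ bar3.0: B3/F4 TT untreated
  R2 @ bar9.0: A3/F4 m6 -> G3/D4 P5 similar

No (2 violations)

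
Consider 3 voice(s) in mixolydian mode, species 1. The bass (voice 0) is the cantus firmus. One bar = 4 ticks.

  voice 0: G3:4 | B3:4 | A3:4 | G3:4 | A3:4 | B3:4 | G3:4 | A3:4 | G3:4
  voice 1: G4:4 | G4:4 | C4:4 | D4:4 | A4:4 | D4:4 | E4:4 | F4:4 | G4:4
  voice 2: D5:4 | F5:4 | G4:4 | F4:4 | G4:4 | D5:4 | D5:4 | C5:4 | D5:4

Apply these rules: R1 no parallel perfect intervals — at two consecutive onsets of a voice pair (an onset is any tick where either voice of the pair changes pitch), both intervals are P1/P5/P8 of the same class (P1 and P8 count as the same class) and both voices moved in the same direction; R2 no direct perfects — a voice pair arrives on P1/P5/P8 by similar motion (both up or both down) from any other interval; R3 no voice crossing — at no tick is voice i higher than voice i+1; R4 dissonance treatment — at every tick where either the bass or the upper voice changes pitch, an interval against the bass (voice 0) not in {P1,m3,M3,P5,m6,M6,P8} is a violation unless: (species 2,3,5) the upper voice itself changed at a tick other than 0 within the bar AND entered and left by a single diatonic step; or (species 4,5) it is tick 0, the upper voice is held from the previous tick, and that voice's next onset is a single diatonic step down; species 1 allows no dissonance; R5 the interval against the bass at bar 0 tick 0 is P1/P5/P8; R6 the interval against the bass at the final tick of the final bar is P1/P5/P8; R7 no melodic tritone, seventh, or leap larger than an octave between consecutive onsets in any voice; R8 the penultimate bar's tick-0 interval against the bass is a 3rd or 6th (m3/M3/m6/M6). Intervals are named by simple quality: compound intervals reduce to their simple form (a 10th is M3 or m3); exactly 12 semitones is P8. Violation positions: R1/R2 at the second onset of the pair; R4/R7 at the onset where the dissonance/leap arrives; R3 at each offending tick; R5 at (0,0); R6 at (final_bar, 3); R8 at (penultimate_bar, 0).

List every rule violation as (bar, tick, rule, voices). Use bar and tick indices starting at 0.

(1, 0, R4, (0, 2))
(2, 0, R2, (1, 2))
(2, 0, R4, (0, 2))
(2, 0, R7, (2,))
(3, 0, R4, (0, 2))
(4, 0, R2, (0, 1))
(4, 0, R3, (1, 2))
(4, 0, R4, (0, 2))
(4, 1, R3, (1, 2))
(4, 2, R3, (1, 2))
(4, 3, R3, (1, 2))
(8, 0, R1, (1, 2))

bar 0: v0=G3 v1=G4 v2=D5 downbeat P5
bar 1: v0=B3 v1=G4 v2=F5 downbeat TT
bar 2: v0=A3 v1=C4 v2=G4 downbeat m7
bar 3: v0=G3 v1=D4 v2=F4 downbeat m7
bar 4: v0=A3 v1=A4 v2=G4 downbeat m7
bar 5: v0=B3 v1=D4 v2=D5 downbeat m3
bar 6: v0=G3 v1=E4 v2=D5 downbeat P5
bar 7: v0=A3 v1=F4 v2=C5 downbeat m3
bar 8: v0=G3 v1=G4 v2=D5 downbeat P5
  -> R4 @ bar 1 tick 0 v(0, 2): B3/F5 TT untreated
  -> R2 @ bar 2 tick 0 v(1, 2): G4/F5 m7 -> C4/G4 P5 similar
  -> R4 @ bar 2 tick 0 v(0, 2): A3/G4 m7 untreated
  -> R7 @ bar 2 tick 0 v(2,): F5->G4 leap 10st
  -> R4 @ bar 3 tick 0 v(0, 2): G3/F4 m7 untreated
  -> R2 @ bar 4 tick 0 v(0, 1): G3/D4 P5 -> A3/A4 P8 similar
  -> R3 @ bar 4 tick 0 v(1, 2): A4 above G4
  -> R4 @ bar 4 tick 0 v(0, 2): A3/G4 m7 untreated
  -> R3 @ bar 4 tick 1 v(1, 2): A4 above G4
  -> R3 @ bar 4 tick 2 v(1, 2): A4 above G4
  -> R3 @ bar 4 tick 3 v(1, 2): A4 above G4
  -> R1 @ bar 8 tick 0 v(1, 2): F4/C5 P5 -> G4/D5 P5 similar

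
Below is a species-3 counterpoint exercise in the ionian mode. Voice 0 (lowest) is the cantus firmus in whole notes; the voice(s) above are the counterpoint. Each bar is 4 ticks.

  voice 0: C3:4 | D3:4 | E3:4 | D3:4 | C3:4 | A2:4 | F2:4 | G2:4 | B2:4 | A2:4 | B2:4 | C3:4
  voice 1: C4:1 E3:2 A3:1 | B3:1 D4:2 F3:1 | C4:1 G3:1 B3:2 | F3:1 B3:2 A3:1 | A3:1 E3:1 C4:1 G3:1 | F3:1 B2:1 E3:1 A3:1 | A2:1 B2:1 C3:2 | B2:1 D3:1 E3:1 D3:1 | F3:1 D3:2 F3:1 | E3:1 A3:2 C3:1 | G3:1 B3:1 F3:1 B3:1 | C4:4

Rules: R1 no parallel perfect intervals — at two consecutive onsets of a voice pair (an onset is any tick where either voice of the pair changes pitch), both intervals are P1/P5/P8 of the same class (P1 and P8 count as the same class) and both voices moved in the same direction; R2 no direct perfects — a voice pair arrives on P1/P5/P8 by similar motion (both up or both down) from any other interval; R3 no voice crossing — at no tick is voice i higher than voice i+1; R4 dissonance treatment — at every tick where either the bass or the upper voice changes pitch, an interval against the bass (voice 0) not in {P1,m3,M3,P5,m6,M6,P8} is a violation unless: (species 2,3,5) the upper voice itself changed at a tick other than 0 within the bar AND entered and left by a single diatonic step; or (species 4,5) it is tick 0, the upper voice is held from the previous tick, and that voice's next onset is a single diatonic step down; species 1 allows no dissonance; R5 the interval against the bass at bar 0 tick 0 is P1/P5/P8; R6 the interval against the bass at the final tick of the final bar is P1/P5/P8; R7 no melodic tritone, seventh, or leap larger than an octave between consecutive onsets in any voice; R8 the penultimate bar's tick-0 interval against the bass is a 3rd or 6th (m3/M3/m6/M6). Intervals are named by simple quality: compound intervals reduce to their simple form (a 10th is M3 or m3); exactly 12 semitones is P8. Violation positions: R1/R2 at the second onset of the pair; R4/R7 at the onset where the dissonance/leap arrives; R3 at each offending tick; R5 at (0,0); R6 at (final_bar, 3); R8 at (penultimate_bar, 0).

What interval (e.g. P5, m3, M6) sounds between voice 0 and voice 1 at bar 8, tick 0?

TT

voice 0=B2 voice 1=F3 -> TT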